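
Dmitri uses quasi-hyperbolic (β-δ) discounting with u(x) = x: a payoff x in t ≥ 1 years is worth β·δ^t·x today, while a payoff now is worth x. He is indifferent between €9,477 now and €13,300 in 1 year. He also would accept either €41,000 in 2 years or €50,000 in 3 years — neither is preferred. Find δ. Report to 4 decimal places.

The second indifference involves only future payoffs, so β cancels: β·δ^2·41000 = β·δ^3·50000, giving δ = 41000/50000 = 0.82000.

δ ≈ 0.8200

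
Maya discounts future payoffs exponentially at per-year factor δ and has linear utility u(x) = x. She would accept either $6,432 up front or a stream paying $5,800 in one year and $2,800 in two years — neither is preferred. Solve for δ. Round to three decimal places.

δ ≈ 0.800

Present value of the stream is 5800·δ + 2800·δ². Indifference gives 5800δ + 2800δ² = 6432.
Rearranged: 2800δ² + 5800δ − 6432 = 0.
δ = (−5800 + √(5800² + 4·2800·6432)) / (2·2800) = (−5800 + √105678400.00) / 5600 ≈ 0.800.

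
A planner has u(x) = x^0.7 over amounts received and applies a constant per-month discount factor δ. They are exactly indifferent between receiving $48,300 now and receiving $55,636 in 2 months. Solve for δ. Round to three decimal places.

δ ≈ 0.952

Indifference means u(48300) = δ^2 · u(55636), so δ^2 = u(48300)/u(55636).
With u(x) = x^0.7: δ^2 = 48300^0.7/55636^0.7 = (48300/55636)^0.7 = 0.90576.
Hence δ = (0.90576)^(1/2) = 0.95172.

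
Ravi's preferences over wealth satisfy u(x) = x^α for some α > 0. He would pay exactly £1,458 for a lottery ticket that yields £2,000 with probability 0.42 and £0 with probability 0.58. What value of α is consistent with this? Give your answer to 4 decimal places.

EU(lottery) = 0.42·2000^α + 0.58·0 = 0.42·2000^α.
Indifference: 1458^α = 0.42·2000^α, so (1458/2000)^α = 0.42.
Taking logs: α·ln(1458/2000) = ln(0.42), so α = -0.8675006 / -0.3160815 ≈ 2.7445.

α ≈ 2.7445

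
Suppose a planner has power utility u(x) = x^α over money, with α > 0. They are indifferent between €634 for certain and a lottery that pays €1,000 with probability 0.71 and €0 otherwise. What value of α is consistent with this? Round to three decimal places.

EU(lottery) = 0.71·1000^α + 0.29·0 = 0.71·1000^α.
Setting u(634) equal to that: 634^α = 0.71·1000^α ⇒ (634/1000)^α = 0.71.
Taking logs: α·ln(634/1000) = ln(0.71), so α = -0.342490 / -0.455706 ≈ 0.752.

α ≈ 0.752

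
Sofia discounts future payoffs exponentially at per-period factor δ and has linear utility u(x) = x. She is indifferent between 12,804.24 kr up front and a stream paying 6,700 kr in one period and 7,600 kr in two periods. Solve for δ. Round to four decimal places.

δ ≈ 0.9300

Present value of the stream is 6700·δ + 7600·δ². Indifference gives 6700δ + 7600δ² = 12804.24.
Rearranged: 7600δ² + 6700δ − 12804.24 = 0.
By the quadratic formula (taking the positive root), δ = (−6700 + √434138896.00) / 15200 ≈ 0.9300.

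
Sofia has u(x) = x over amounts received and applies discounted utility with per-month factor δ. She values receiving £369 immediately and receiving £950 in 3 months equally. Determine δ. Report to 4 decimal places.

Equating discounted utilities: u(369) = δ^3·u(950) ⇒ δ^3 = u(369)/u(950).
With u(x) = x: δ^3 = 369/950 = 0.38842.
So δ = 0.38842^(1/3) ≈ 0.7296.

δ ≈ 0.7296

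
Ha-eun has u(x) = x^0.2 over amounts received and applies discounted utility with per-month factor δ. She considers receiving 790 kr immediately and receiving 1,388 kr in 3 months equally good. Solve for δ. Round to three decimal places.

Indifference means u(790) = δ^3 · u(1388), so δ^3 = u(790)/u(1388).
Since u(x) = x^0.2, δ^3 = (790/1388)^0.2 = 0.56916^0.2 = 0.89340.
Hence δ = (0.89340)^(1/3) = 0.96312.

δ ≈ 0.963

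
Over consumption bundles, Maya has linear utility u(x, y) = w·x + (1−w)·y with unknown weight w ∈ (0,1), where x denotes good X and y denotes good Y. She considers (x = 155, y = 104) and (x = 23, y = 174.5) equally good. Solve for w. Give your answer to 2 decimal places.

w = 0.35

u(155,104) = u(23,174.5) means w·155 + (1−w)·104 = w·23 + (1−w)·174.5.
Collecting terms: w·132 = (1−w)·70.5.
Hence w = 70.5/(132+70.5) = 70.5/202.5 = 0.35.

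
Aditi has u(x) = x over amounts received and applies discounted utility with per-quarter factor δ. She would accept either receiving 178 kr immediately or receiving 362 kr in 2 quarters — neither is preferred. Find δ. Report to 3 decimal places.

δ ≈ 0.701

Equating discounted utilities: u(178) = δ^2·u(362) ⇒ δ^2 = u(178)/u(362).
With u(x) = x: δ^2 = 178/362 = 0.49171.
Hence δ = (0.49171)^(1/2) = 0.70122.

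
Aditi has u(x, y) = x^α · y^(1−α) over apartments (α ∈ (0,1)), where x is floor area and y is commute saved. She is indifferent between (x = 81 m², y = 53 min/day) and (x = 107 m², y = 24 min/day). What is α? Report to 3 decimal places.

α ≈ 0.740

The Cobb–Douglas utilities coincide, so 81^α·53^(1−α) = 107^α·24^(1−α).
(81/107)^α = (24/53)^(1−α); take logs: α·ln(81/107) = (1−α)·ln(24/53), i.e. α·-0.278380 = (1−α)·-0.792238.
Thus α·(-1.070618) = -0.792238, so α = -0.792238/-1.070618 ≈ 0.740.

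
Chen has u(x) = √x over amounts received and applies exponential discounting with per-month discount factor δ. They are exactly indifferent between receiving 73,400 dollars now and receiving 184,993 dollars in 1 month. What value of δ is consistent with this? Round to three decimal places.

The payoff in 1 month is discounted by δ, so u(73400) = δ·u(184993) and δ = u(73400)/u(184993).
With u(x) = √x: δ = √73400/√184993 = √(73400/184993) = 0.62990.

δ ≈ 0.630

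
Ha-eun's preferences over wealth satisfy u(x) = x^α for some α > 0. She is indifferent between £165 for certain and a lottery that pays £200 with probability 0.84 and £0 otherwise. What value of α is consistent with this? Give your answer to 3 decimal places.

α ≈ 0.906

The lottery's expected utility is 0.84·u(200) + 0.16·u(0) = 0.84·200^α (since u(0) = 0 for α > 0).
Setting u(165) equal to that: 165^α = 0.84·200^α ⇒ (165/200)^α = 0.84.
Taking logs: α·ln(165/200) = ln(0.84), so α = -0.174353 / -0.192372 ≈ 0.906.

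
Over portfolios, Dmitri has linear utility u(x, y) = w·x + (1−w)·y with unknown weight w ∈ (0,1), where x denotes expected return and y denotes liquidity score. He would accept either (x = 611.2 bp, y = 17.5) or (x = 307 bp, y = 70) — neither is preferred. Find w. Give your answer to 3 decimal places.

w = 0.147

u(611.2,17.5) = u(307,70) means w·611.2 + (1−w)·17.5 = w·307 + (1−w)·70.
Collecting terms: w·304.2 = (1−w)·52.5.
Hence w = 52.5/(304.2+52.5) = 52.5/356.7 = 0.147.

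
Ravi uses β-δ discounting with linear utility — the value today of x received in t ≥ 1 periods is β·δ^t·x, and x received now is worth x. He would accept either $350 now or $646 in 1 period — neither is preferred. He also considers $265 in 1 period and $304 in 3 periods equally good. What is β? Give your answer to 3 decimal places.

Both payoffs in the second observation are in the future, so β drops out: δ^1·265 = δ^3·304 ⇒ δ^2 = 265/304 = 0.87171, so δ = 0.93365.
Substituting δ into 350 = β·δ·646: β = 350/(603.141) ≈ 0.580.

β ≈ 0.580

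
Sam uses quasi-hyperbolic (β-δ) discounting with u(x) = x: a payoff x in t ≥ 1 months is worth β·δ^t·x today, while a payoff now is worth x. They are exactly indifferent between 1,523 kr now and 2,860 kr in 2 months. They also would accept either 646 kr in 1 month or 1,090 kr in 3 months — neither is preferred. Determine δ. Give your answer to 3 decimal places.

From the later pair, β·δ^1·646 = β·δ^3·1090; dividing through, δ^2 = 646/1090 = 0.59266, so δ = 0.76984.

δ ≈ 0.770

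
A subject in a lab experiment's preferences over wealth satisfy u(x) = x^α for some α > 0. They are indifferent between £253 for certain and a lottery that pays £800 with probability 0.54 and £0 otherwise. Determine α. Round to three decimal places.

α ≈ 0.535

The lottery's expected utility is 0.54·u(800) + 0.46·u(0) = 0.54·800^α (since u(0) = 0 for α > 0).
Setting u(253) equal to that: 253^α = 0.54·800^α ⇒ (253/800)^α = 0.54.
Take logs: α = ln 0.54 / ln(253/800) ≈ 0.53525.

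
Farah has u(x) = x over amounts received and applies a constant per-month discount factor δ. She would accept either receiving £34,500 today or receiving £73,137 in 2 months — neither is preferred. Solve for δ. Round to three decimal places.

Equating discounted utilities: u(34500) = δ^2·u(73137) ⇒ δ^2 = u(34500)/u(73137).
With u(x) = x: δ^2 = 34500/73137 = 0.47172.
Hence δ = (0.47172)^(1/2) = 0.68682.

δ ≈ 0.687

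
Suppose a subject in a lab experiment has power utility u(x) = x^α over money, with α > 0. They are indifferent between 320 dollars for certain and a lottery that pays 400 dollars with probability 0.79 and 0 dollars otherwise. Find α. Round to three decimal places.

α ≈ 1.056

EU(lottery) = 0.79·400^α + 0.21·0 = 0.79·400^α.
Setting u(320) equal to that: 320^α = 0.79·400^α ⇒ (320/400)^α = 0.79.
Taking logs: α·ln(320/400) = ln(0.79), so α = -0.235722 / -0.223144 ≈ 1.056.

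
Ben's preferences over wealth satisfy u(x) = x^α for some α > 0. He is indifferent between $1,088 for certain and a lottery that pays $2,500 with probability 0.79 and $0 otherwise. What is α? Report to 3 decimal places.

α ≈ 0.283

EU(lottery) = 0.79·2500^α + 0.21·0 = 0.79·2500^α.
Setting u(1088) equal to that: 1088^α = 0.79·2500^α ⇒ (1088/2500)^α = 0.79.
Take logs: α = ln 0.79 / ln(1088/2500) ≈ 0.28334.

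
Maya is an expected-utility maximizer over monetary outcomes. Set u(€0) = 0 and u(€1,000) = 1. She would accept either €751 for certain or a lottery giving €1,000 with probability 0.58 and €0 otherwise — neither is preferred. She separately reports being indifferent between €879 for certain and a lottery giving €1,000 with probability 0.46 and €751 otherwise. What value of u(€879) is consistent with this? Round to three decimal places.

From the first indifference, u(€751) = 0.58·u(€1,000) + 0.42·u(€0) = 0.58·1 + 0.42·0 = 0.58.
Then u(€879) = 0.46·u(€1,000) + 0.54·u(€751) = 0.46·1.00 + 0.54·0.58 = 0.7732.

0.773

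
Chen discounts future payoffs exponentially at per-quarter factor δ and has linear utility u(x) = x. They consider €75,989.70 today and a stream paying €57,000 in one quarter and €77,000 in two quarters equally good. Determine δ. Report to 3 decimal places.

Present value of the stream is 57000·δ + 77000·δ². Indifference gives 57000δ + 77000δ² = 75989.70.
Rearranged: 77000δ² + 57000δ − 75989.70 = 0.
By the quadratic formula (taking the positive root), δ = (−57000 + √26653827600.00) / 154000 ≈ 0.690.

δ ≈ 0.690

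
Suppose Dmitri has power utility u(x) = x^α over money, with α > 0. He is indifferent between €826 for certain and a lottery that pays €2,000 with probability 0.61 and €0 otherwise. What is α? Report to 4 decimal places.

α ≈ 0.5590

The lottery's expected utility is 0.61·u(2000) + 0.39·u(0) = 0.61·2000^α (since u(0) = 0 for α > 0).
Setting u(826) equal to that: 826^α = 0.61·2000^α ⇒ (826/2000)^α = 0.61.
α = ln(0.61) / ln(826/2000) = -0.4942963/-0.8843077 ≈ 0.5590.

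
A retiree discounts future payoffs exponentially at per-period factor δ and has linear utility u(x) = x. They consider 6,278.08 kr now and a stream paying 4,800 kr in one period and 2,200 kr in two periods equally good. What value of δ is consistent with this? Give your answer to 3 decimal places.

The stream is worth 4800δ + 2200δ² today, so 4800δ + 2200δ² = 6278.08.
Rearranged: 2200δ² + 4800δ − 6278.08 = 0.
δ = (−4800 + √(4800² + 4·2200·6278.08)) / (2·2200) = (−4800 + √78287104.00) / 4400 ≈ 0.920.

δ ≈ 0.920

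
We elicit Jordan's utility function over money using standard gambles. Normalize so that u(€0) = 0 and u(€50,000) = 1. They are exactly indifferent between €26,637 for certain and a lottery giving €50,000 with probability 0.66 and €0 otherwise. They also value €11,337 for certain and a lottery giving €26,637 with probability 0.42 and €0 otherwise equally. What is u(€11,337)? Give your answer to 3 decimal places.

0.277

The first gamble pins u(€26,637): it must equal 0.66·1 + 0.34·0 = 0.66.
Then u(€11,337) = 0.42·u(€26,637) + 0.58·u(€0) = 0.42·0.66 + 0.58·0.00 = 0.2772.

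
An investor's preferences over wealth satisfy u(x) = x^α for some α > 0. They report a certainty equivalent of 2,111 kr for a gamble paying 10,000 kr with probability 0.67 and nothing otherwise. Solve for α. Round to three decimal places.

α ≈ 0.257

The lottery's expected utility is 0.67·u(10000) + 0.33·u(0) = 0.67·10000^α (since u(0) = 0 for α > 0).
Indifference: 2111^α = 0.67·10000^α, so (2111/10000)^α = 0.67.
Take logs: α = ln 0.67 / ln(2111/10000) ≈ 0.25747.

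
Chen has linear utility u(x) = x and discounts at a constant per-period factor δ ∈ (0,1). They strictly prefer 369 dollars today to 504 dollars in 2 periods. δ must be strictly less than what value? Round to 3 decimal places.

δ < 0.856

The preference means 369 > δ^2·504.
Dividing by 504: δ^2 < 0.73214. Both sides are positive, so the square root keeps the direction.
δ < 0.73214^(1/2) = 0.856.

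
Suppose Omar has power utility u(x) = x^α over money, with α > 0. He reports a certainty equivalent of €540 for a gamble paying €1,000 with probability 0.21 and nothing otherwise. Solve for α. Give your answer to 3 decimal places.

EU(lottery) = 0.21·1000^α + 0.79·0 = 0.21·1000^α.
Setting u(540) equal to that: 540^α = 0.21·1000^α ⇒ (540/1000)^α = 0.21.
Taking logs: α·ln(540/1000) = ln(0.21), so α = -1.560648 / -0.616186 ≈ 2.533.

α ≈ 2.533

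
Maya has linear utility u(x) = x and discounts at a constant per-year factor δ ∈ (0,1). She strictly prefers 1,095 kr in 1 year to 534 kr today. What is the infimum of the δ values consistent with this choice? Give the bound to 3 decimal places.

δ > 0.488

Under u(x) = x this choice says 534 < δ·1095.
So δ > 534/1095 = 0.48767.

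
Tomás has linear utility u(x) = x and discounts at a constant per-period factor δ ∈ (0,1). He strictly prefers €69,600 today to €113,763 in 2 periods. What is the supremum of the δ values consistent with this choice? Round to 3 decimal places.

δ < 0.782

The preference means 69600 > δ^2·113763.
Dividing by 113763: δ^2 < 0.61180. Both sides are positive, so the square root keeps the direction.
δ < 0.61180^(1/2) = 0.782.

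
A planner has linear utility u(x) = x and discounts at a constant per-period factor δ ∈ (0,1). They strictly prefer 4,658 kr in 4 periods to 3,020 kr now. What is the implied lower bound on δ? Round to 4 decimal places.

Under u(x) = x this choice says 3020 < δ^4·4658.
So δ^4 > 3020/4658 = 0.64835; taking the 4th root of both positive sides preserves the inequality.
δ > 0.64835^(1/4) = 0.8973.

δ > 0.8973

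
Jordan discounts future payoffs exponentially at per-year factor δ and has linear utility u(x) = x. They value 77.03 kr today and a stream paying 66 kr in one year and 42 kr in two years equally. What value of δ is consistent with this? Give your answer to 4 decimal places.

Present value of the stream is 66·δ + 42·δ². Indifference gives 66δ + 42δ² = 77.03.
So 42δ² + 66δ − 77.03 = 0.
By the quadratic formula (taking the positive root), δ = (−66 + √17297.04) / 84 ≈ 0.7800.

δ ≈ 0.7800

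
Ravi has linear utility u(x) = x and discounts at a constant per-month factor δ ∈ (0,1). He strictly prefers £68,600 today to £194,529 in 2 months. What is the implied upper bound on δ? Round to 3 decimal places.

The preference means 68600 > δ^2·194529.
Dividing by 194529: δ^2 < 0.35265. Both sides are positive, so the square root keeps the direction.
δ < (68600/194529)^(1/2) ≈ 0.594.

δ < 0.594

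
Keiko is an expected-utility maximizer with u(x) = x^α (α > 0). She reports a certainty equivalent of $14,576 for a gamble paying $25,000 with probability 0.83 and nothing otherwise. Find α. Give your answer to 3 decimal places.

EU(lottery) = 0.83·25000^α + 0.17·0 = 0.83·25000^α.
Setting u(14576) equal to that: 14576^α = 0.83·25000^α ⇒ (14576/25000)^α = 0.83.
α = ln(0.83) / ln(14576/25000) = -0.186330/-0.539499 ≈ 0.345.

α ≈ 0.345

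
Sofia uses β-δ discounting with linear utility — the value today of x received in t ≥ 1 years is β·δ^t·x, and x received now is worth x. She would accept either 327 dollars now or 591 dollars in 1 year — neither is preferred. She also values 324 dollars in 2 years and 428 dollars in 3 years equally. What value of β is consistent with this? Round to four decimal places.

β ≈ 0.7309

Both payoffs in the second observation are in the future, so β drops out: δ^2·324 = δ^3·428 ⇒ δ = 324/428 = 0.75701.
The first indifference: 327 = β·δ·591, so β = 327/(δ·591) = 327/(0.75701·591) ≈ 0.7309.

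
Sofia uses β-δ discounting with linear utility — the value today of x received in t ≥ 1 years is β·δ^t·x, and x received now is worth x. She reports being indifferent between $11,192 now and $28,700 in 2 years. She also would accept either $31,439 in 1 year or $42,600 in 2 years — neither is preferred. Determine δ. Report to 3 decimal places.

δ ≈ 0.738

From the later pair, β·δ^1·31439 = β·δ^2·42600; dividing through, δ = 31439/42600 = 0.73800.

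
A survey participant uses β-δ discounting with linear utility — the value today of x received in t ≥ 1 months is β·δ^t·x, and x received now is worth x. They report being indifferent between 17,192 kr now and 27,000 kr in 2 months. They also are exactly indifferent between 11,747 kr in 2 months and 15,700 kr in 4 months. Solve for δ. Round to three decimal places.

Both payoffs in the second observation are in the future, so β drops out: δ^2·11747 = δ^4·15700 ⇒ δ^2 = 11747/15700 = 0.74822, so δ = 0.86500.

δ ≈ 0.865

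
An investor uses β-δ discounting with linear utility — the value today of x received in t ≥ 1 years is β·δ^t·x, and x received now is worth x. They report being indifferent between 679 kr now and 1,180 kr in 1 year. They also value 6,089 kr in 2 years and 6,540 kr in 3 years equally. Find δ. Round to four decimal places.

Both payoffs in the second observation are in the future, so β drops out: δ^2·6089 = δ^3·6540 ⇒ δ = 6089/6540 = 0.93104.

δ ≈ 0.9310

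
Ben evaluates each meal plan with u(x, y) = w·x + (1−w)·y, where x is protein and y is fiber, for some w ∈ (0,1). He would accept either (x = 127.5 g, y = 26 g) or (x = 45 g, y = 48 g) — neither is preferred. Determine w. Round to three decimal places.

Indifference: w·127.5 + (1−w)·26 = w·45 + (1−w)·48.
Collecting terms: w·82.5 = (1−w)·22.
Hence w = 22/(82.5+22) = 22/104.5 = 0.211.

w = 0.211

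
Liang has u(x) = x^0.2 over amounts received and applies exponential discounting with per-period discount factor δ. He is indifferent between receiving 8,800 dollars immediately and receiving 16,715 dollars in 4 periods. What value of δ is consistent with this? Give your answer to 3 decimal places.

δ ≈ 0.968

The payoff in 4 periods is discounted by δ^4, so u(8800) = δ^4·u(16715) and δ^4 = u(8800)/u(16715).
With u(x) = x^0.2: δ^4 = 8800^0.2/16715^0.2 = (8800/16715)^0.2 = 0.87958.
So δ = 0.87958^(1/4) ≈ 0.968.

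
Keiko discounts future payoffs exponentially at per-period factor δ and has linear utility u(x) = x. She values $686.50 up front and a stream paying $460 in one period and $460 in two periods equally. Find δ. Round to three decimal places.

Equating present values: 686.50 = 460δ + 460δ².
So 460δ² + 460δ − 686.50 = 0.
By the quadratic formula (taking the positive root), δ = (−460 + √1474760.00) / 920 ≈ 0.820.

δ ≈ 0.820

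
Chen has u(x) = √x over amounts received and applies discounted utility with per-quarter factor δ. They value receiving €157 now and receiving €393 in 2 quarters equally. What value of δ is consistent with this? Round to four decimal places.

δ ≈ 0.7950

Indifference means u(157) = δ^2 · u(393), so δ^2 = u(157)/u(393).
Since u(x) = √x, δ^2 = √(157/393) = 0.63205.
Hence δ = (0.63205)^(1/2) = 0.795018.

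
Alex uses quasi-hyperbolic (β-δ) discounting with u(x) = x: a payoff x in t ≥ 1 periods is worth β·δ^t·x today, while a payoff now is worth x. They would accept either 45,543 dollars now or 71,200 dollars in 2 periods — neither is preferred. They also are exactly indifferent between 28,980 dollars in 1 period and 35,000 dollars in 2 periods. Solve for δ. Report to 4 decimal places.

δ ≈ 0.8280

Both payoffs in the second observation are in the future, so β drops out: δ^1·28980 = δ^2·35000 ⇒ δ = 28980/35000 = 0.82800.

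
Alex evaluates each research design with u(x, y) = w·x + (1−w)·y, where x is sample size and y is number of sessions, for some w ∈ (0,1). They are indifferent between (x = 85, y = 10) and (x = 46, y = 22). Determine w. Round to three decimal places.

w = 0.235

Equating utilities: w·85 + (1−w)·10 = w·46 + (1−w)·22.
Collecting terms: w·39 = (1−w)·12.
So w/(1−w) = 12/39 = 0.3077, giving w = 12/(39+12) = 0.235.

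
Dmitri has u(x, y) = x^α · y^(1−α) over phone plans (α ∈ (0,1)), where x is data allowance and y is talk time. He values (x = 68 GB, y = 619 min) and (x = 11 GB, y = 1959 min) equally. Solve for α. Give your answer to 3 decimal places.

α ≈ 0.387

Indifference: 68^α · 619^(1−α) = 11^α · 1959^(1−α).
Rearrange to (68/11)^α = (1959/619)^(1−α) and take logs: α·1.821612 = (1−α)·1.152084.
With A = 1.821612 and B = 1.152084: α·A = (1−α)·B, so α = B/(A+B) = 1.152084/2.973696 ≈ 0.387.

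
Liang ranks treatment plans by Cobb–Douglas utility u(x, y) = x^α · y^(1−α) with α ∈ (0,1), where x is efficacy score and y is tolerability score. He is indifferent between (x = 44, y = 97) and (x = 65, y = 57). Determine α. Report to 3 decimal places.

The Cobb–Douglas utilities coincide, so 44^α·97^(1−α) = 65^α·57^(1−α).
Taking logs: α·ln 44 + (1−α)·ln 97 = α·ln 65 + (1−α)·ln 57, i.e. α·-0.390198 = (1−α)·-0.531660.
So α/(1−α) = (-0.531660)/(-0.390198) = 1.362539, and α = 1.362539/2.362539 ≈ 0.577.

α ≈ 0.577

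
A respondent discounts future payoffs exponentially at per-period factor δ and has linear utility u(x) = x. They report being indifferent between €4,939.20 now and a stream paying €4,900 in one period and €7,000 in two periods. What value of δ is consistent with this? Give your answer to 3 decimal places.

Equating present values: 4939.20 = 4900δ + 7000δ².
Rearranged: 7000δ² + 4900δ − 4939.20 = 0.
δ = (−4900 + √(4900² + 4·7000·4939.20)) / (2·7000) = (−4900 + √162307600.00) / 14000 ≈ 0.560.

δ ≈ 0.560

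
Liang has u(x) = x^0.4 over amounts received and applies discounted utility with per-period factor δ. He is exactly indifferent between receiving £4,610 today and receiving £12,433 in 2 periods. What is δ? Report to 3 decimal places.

The payoff in 2 periods is discounted by δ^2, so u(4610) = δ^2·u(12433) and δ^2 = u(4610)/u(12433).
With u(x) = x^0.4: δ^2 = 4610^0.4/12433^0.4 = (4610/12433)^0.4 = 0.67243.
Hence δ = (0.67243)^(1/2) = 0.82002.

δ ≈ 0.820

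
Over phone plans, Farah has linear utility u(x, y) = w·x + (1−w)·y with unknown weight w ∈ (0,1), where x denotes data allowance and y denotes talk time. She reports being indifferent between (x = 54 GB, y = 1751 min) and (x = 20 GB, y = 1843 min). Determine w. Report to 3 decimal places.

w = 0.730

u(54,1751) = u(20,1843) means w·54 + (1−w)·1751 = w·20 + (1−w)·1843.
Rearranging, 34·w − 92·(1−w) = 0.
So w/(1−w) = 92/34 = 2.7059, giving w = 92/(34+92) = 0.730.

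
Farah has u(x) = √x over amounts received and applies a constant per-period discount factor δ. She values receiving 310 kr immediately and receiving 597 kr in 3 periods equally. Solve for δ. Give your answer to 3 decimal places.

δ ≈ 0.897

Equating discounted utilities: u(310) = δ^3·u(597) ⇒ δ^3 = u(310)/u(597).
Since u(x) = √x, δ^3 = √(310/597) = 0.72060.
Hence δ = (0.72060)^(1/3) = 0.89653.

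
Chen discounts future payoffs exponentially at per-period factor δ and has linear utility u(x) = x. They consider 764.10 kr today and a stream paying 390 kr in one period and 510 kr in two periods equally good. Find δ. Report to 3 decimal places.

δ ≈ 0.900

Present value of the stream is 390·δ + 510·δ². Indifference gives 390δ + 510δ² = 764.10.
So 510δ² + 390δ − 764.10 = 0.
The positive root is δ = [−390 + √(390² + 4·510·764.10)] / (2·510) = (−390 + 1308.000)/1020 ≈ 0.900.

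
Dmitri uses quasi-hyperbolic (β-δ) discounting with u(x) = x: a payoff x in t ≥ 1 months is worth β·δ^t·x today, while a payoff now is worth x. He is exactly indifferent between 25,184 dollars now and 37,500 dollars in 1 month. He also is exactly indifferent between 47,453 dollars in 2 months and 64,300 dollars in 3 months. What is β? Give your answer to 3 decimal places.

Both payoffs in the second observation are in the future, so β drops out: δ^2·47453 = δ^3·64300 ⇒ δ = 47453/64300 = 0.73799.
Now use the now-vs-future pair: 25184 = β·δ·37500 gives β = 25184/(0.73799·37500) ≈ 0.910.

β ≈ 0.910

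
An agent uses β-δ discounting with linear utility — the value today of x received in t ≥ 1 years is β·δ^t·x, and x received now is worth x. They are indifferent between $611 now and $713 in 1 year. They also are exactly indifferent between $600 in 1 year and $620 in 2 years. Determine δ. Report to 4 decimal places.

δ ≈ 0.9677

From the later pair, β·δ^1·600 = β·δ^2·620; dividing through, δ = 600/620 = 0.96774.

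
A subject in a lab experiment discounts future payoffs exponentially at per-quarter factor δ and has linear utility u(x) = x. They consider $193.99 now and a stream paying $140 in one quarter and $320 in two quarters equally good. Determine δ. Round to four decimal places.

δ ≈ 0.5900

Equating present values: 193.99 = 140δ + 320δ².
Rearranged: 320δ² + 140δ − 193.99 = 0.
δ = (−140 + √(140² + 4·320·193.99)) / (2·320) = (−140 + √267907.20) / 640 ≈ 0.5900.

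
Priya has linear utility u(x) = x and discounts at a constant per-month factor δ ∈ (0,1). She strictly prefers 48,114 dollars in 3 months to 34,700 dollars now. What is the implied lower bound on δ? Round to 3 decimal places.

δ > 0.897

Under u(x) = x this choice says 34700 < δ^3·48114.
So δ^3 > 34700/48114 = 0.72120; taking the cube root of both positive sides preserves the inequality.
δ > 0.72120^(1/3) = 0.897.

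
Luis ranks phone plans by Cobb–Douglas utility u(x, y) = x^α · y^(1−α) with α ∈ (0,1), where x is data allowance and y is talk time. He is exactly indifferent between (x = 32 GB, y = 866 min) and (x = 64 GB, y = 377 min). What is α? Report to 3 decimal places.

Indifference: 32^α · 866^(1−α) = 64^α · 377^(1−α).
Taking logs: α·ln 32 + (1−α)·ln 866 = α·ln 64 + (1−α)·ln 377, i.e. α·-0.693147 = (1−α)·-0.831640.
With A = -0.693147 and B = -0.831640: α·A = (1−α)·B, so α = B/(A+B) = -0.831640/-1.524787 ≈ 0.545.

α ≈ 0.545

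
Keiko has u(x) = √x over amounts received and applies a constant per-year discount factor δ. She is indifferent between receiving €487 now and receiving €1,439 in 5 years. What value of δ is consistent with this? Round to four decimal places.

Indifference means u(487) = δ^5 · u(1439), so δ^5 = u(487)/u(1439).
With u(x) = √x: δ^5 = √487/√1439 = √(487/1439) = 0.58175.
Hence δ = (0.58175)^(1/5) = 0.897319.

δ ≈ 0.8973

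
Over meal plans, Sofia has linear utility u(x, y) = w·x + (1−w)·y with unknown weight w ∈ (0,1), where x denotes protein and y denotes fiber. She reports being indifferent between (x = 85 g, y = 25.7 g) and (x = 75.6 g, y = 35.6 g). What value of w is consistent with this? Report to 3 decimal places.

w = 0.513

u(85,25.7) = u(75.6,35.6) means w·85 + (1−w)·25.7 = w·75.6 + (1−w)·35.6.
Rearranging, 9.4·w − 9.9·(1−w) = 0.
Hence w = 9.9/(9.4+9.9) = 9.9/19.3 = 0.513.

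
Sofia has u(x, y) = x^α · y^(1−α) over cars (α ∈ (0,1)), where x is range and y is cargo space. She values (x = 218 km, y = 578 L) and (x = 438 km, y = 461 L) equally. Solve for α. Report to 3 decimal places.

α ≈ 0.245

Indifference: 218^α · 578^(1−α) = 438^α · 461^(1−α).
(218/438)^α = (461/578)^(1−α); take logs: α·ln(218/438) = (1−α)·ln(461/578), i.e. α·-0.697724 = (1−α)·-0.226176.
With A = -0.697724 and B = -0.226176: α·A = (1−α)·B, so α = B/(A+B) = -0.226176/-0.923900 ≈ 0.245.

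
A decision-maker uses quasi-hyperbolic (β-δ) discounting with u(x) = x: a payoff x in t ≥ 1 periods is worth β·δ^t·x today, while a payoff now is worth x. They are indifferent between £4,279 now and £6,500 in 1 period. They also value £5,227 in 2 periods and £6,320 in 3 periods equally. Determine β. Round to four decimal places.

β ≈ 0.7960

Both payoffs in the second observation are in the future, so β drops out: δ^2·5227 = δ^3·6320 ⇒ δ = 5227/6320 = 0.82706.
Now use the now-vs-future pair: 4279 = β·δ·6500 gives β = 4279/(0.82706·6500) ≈ 0.7960.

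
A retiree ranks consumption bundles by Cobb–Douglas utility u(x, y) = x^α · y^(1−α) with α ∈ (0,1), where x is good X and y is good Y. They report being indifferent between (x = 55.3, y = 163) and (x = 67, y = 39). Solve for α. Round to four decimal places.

α ≈ 0.8817

The Cobb–Douglas utilities coincide, so 55.3^α·163^(1−α) = 67^α·39^(1−α).
(55.3/67)^α = (39/163)^(1−α); take logs: α·ln(55.3/67) = (1−α)·ln(39/163), i.e. α·-0.1919197 = (1−α)·-1.4301886.
Thus α·(-1.6221083) = -1.4301886, so α = -1.4301886/-1.6221083 ≈ 0.8817.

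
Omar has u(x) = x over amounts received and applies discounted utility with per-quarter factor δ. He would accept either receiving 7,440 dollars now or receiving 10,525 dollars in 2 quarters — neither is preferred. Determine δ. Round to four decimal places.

Indifference means u(7440) = δ^2 · u(10525), so δ^2 = u(7440)/u(10525).
With u(x) = x: δ^2 = 7440/10525 = 0.70689.
So δ = 0.70689^(1/2) ≈ 0.8408.

δ ≈ 0.8408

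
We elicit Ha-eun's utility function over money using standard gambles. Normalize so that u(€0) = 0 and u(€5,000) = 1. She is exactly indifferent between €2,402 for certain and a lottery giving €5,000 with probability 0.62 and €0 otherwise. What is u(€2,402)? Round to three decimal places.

The indifference gives u(€2,402) = 0.62·u(€5,000) + 0.38·u(€0) = 0.62·1 + 0.38·0 = 0.62.

0.620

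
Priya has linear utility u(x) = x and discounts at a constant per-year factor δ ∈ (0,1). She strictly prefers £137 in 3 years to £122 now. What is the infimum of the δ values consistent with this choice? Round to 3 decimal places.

δ > 0.962

The preference means 122 < δ^3·137.
So δ^3 > 122/137 = 0.89051; taking the cube root of both positive sides preserves the inequality.
δ > 0.89051^(1/3) = 0.962.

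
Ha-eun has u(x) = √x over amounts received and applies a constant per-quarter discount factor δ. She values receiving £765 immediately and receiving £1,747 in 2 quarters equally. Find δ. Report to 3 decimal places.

The payoff in 2 quarters is discounted by δ^2, so u(765) = δ^2·u(1747) and δ^2 = u(765)/u(1747).
With u(x) = √x: δ^2 = √765/√1747 = √(765/1747) = 0.66174.
Taking the square root: δ = 0.66174^(1/2) ≈ 0.813.

δ ≈ 0.813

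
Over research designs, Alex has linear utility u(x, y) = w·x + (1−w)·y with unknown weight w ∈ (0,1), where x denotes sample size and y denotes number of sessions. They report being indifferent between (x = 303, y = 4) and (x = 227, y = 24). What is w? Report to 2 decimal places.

w = 0.21

Equating utilities: w·303 + (1−w)·4 = w·227 + (1−w)·24.
Collecting terms: w·76 = (1−w)·20.
Hence w = 20/(76+20) = 20/96 = 0.21.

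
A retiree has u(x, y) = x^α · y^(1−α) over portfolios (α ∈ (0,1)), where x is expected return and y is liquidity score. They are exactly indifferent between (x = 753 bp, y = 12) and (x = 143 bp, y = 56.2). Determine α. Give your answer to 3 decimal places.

α ≈ 0.482

The Cobb–Douglas utilities coincide, so 753^α·12^(1−α) = 143^α·56.2^(1−α).
(753/143)^α = (56.2/12)^(1−α); take logs: α·ln(753/143) = (1−α)·ln(56.2/12), i.e. α·1.661221 = (1−α)·1.544010.
With A = 1.661221 and B = 1.544010: α·A = (1−α)·B, so α = B/(A+B) = 1.544010/3.205231 ≈ 0.482.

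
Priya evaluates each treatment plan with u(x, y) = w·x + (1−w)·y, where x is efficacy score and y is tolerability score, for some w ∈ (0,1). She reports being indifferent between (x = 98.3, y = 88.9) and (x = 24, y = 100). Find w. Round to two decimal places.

u(98.3,88.9) = u(24,100) means w·98.3 + (1−w)·88.9 = w·24 + (1−w)·100.
w·(98.3−24) = (1−w)·(100−88.9), i.e. w·74.3 = (1−w)·11.1.
Hence w = 11.1/(74.3+11.1) = 11.1/85.4 = 0.13.

w = 0.13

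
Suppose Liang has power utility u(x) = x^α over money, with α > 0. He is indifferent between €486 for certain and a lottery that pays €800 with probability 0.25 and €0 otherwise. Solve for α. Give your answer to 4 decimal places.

α ≈ 2.7815

The lottery's expected utility is 0.25·u(800) + 0.75·u(0) = 0.25·800^α (since u(0) = 0 for α > 0).
Equating: 486^α = 0.25·800^α, i.e. 0.6075^α = 0.25.
α = ln(0.25) / ln(486/800) = -1.3862944/-0.4984031 ≈ 2.7815.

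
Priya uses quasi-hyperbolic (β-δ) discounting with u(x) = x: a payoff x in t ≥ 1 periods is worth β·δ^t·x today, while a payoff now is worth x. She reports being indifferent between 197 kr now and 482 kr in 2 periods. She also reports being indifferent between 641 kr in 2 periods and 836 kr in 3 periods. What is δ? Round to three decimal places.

From the later pair, β·δ^2·641 = β·δ^3·836; dividing through, δ = 641/836 = 0.76675.

δ ≈ 0.767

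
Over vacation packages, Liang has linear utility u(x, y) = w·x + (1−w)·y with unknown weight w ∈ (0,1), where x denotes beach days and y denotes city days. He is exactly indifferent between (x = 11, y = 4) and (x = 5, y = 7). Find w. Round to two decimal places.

w = 0.33

Indifference: w·11 + (1−w)·4 = w·5 + (1−w)·7.
w·(11−5) = (1−w)·(7−4), i.e. w·6 = (1−w)·3.
The marginal rate of substitution is 3/6, so w = 3/(6+3) = 0.33.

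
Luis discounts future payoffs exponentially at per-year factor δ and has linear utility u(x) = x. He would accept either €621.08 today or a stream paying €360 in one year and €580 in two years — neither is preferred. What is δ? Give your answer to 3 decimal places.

Present value of the stream is 360·δ + 580·δ². Indifference gives 360δ + 580δ² = 621.08.
Rearranged: 580δ² + 360δ − 621.08 = 0.
The positive root is δ = [−360 + √(360² + 4·580·621.08)] / (2·580) = (−360 + 1253.198)/1160 ≈ 0.770.

δ ≈ 0.770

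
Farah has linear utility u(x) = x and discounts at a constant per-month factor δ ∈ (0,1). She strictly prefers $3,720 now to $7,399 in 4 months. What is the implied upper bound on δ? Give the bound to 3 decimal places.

δ < 0.842

Comparing present values: 3720 > δ^4·7399.
Dividing by 7399: δ^4 < 0.50277. Both sides are positive, so the 4th root keeps the direction.
δ < 0.50277^(1/4) = 0.842.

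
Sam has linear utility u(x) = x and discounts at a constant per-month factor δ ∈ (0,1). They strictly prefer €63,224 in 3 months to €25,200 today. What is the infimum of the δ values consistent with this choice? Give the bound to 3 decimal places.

The preference means 25200 < δ^3·63224.
Dividing by 63224: δ^3 > 0.39858. Both sides are positive, so the cube root keeps the direction.
δ > 0.39858^(1/3) = 0.736.

δ > 0.736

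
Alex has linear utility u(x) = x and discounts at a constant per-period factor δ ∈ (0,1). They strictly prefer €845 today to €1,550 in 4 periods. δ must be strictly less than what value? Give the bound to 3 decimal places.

δ < 0.859

Under u(x) = x this choice says 845 > δ^4·1550.
So δ^4 < 845/1550 = 0.54516; taking the 4th root of both positive sides preserves the inequality.
δ < (845/1550)^(1/4) ≈ 0.859.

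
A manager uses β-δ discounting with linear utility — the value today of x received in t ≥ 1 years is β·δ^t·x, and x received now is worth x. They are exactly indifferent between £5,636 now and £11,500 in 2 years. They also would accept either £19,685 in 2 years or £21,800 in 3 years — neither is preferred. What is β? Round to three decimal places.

Both payoffs in the second observation are in the future, so β drops out: δ^2·19685 = δ^3·21800 ⇒ δ = 19685/21800 = 0.90298.
The first indifference: 5636 = β·δ^2·11500, so β = 5636/(δ^2·11500) = 5636/(0.81538·11500) ≈ 0.601.

β ≈ 0.601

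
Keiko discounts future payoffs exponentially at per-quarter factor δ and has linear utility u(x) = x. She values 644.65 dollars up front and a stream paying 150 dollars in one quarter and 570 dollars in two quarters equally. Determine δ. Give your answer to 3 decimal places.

Equating present values: 644.65 = 150δ + 570δ².
That is, 570δ² + 150δ − 644.65 = 0, a quadratic in δ.
By the quadratic formula (taking the positive root), δ = (−150 + √1492302.00) / 1140 ≈ 0.940.

δ ≈ 0.940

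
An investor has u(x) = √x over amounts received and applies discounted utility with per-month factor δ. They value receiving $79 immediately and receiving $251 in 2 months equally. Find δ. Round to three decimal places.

Indifference means u(79) = δ^2 · u(251), so δ^2 = u(79)/u(251).
Since u(x) = √x, δ^2 = √(79/251) = 0.56102.
Hence δ = (0.56102)^(1/2) = 0.74901.

δ ≈ 0.749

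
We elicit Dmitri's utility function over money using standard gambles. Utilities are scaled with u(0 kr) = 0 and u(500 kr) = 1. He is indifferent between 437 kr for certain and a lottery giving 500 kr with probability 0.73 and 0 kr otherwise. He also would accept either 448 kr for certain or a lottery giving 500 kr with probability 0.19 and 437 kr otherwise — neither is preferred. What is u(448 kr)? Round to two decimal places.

0.78

First, u(437 kr) = 0.73·u(500 kr) + 0.27·u(0 kr) = 0.73.
The second indifference gives u(448 kr) = 0.19·u(500 kr) + 0.81·u(437 kr) = 0.19·1.00 + 0.81·0.73 = 0.7813.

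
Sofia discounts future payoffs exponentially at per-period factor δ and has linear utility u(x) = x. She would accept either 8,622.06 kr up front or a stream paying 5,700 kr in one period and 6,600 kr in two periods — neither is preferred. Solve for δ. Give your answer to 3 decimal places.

The stream is worth 5700δ + 6600δ² today, so 5700δ + 6600δ² = 8622.06.
So 6600δ² + 5700δ − 8622.06 = 0.
By the quadratic formula (taking the positive root), δ = (−5700 + √260112384.00) / 13200 ≈ 0.790.

δ ≈ 0.790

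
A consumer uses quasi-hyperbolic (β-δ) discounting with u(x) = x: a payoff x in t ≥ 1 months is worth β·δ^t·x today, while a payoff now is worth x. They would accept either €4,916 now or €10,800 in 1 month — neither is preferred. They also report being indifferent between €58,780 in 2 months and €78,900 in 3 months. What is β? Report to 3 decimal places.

β ≈ 0.611

From the later pair, β·δ^2·58780 = β·δ^3·78900; dividing through, δ = 58780/78900 = 0.74499.
Substituting δ into 4916 = β·δ·10800: β = 4916/(8045.932) ≈ 0.611.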